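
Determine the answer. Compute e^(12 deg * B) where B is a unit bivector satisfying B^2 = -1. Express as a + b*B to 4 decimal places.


For a unit bivector B with B^2 = -1, the exponential series gives
e^(theta*B) = cos(theta) + sin(theta)*B (the GA analogue of Euler's formula).
theta = 12 degrees = 0.20944 rad
cos(12 deg) = 0.9781
sin(12 deg) = 0.2079
exp(theta*B) = 0.9781 + 0.2079*B


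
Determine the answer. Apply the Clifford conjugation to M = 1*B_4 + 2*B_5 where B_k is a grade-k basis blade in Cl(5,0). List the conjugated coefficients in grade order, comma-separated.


Clifford conjugate sign for grade k: (-1)^(k(k+1)/2)
Grade 4: (-1)^(4*5/2) = (-1)^10 = 1, coeff 1 -> 1
Grade 5: (-1)^(5*6/2) = (-1)^15 = -1, coeff 2 -> -2
Conjugated coefficients: 1, -2


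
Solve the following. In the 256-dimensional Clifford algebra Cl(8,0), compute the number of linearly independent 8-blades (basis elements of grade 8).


Number of grade-k basis blades in Cl(p,q) with n = p + q is C(n, k).
n = 8 + 0 = 8
C(8, 8) = 8! / (8! * 0!)
= 40320 / (40320 * 1)
= 1


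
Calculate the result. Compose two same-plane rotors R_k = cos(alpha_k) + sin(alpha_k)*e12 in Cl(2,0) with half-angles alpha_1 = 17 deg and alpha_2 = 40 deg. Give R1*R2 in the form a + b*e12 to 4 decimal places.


Same-plane rotors commute and their half-angles add:
R1*R2 = cos(a1 + a2) + sin(a1 + a2)*e12.
a1 + a2 = 17 + 40 = 57 deg
cos(57 deg) = 0.5446
sin(57 deg) = 0.8387
R1*R2 = 0.5446 + 0.8387*e12


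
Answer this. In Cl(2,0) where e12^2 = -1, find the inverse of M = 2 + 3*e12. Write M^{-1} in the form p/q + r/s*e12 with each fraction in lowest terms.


M = 2 + 3*e12, where e12^2 = -1.
Since M commutes with its reverse ~M = a - b*e12, M * ~M = a^2 - b^2*e12^2 = a^2 + b^2.
So M^{-1} = ~M / (a^2 + b^2) = (a - b*e12)/(a^2 + b^2).
a^2 + b^2 = 4 + 9 = 13
Scalar part = 2/13 = 2/13
Bivector coeff = -3/13 = -3/13
M^{-1} = 2/13 - 3/13*e12


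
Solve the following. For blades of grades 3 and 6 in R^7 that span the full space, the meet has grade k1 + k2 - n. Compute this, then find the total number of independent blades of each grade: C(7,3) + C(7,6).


Meet grade = grade(A) + grade(B) - n
= 3 + 6 - 7 = 2
C(7,3) = 35
C(7,6) = 7
dim_A + dim_B = 35 + 7 = 42


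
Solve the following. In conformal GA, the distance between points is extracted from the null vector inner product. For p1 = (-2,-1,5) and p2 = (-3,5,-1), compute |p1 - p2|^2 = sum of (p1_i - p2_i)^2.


p1 - p2 = (1, -6, 6)
|p1 - p2|^2 = 1^2 + (-6)^2 + 6^2
= 1 + 36 + 36
= 73


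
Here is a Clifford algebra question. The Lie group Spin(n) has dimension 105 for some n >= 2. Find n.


dim Spin(n) = dim so(n) = n(n-1)/2.
Solve n(n-1)/2 = 105, i.e. n^2 - n - 210 = 0.
Discriminant = 1 + 8*105 = 841
n = (1 + sqrt(841))/2 = (1 + 29)/2 = 15


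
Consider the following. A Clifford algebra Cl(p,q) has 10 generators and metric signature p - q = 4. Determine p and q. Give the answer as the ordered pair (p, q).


We need p + q = 10 and p - q = 4.
Adding: 2p = 10 + 4 = 14, so p = 7.
Then q = 10 - 7 = 3.
(p, q) = (7, 3)


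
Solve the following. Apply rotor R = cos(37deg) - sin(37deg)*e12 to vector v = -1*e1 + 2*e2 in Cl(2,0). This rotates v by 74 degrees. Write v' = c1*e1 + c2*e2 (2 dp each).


Rotor R = cos(37deg) - sin(37deg)*e12
Rotation angle theta = 2 * 37 = 74 degrees
v' = R*v*~R rotates v by theta.
cos(74deg) = 0.2756, sin(74deg) = 0.9613
v'_1 = -1*cos(74deg) - 2*sin(74deg)
= -1*0.2756 - 2*0.9613
= -2.20
v'_2 = -1*sin(74deg) + 2*cos(74deg)
= -1*0.9613 + 2*0.2756
= -0.41
v' = -2.20*e1 - 0.41*e2


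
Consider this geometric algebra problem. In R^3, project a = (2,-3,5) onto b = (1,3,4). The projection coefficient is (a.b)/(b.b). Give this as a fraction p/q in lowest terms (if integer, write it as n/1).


Projection coefficient = (a . b) / (b . b)
a . b = 2*1 + (-3)*3 + 5*4
= 2 + (-9) + 20 = 13
b . b = 1^2 + 3^2 + 4^2
= 1 + 9 + 16 = 26
Coefficient = 13/26
In lowest terms: 1/2


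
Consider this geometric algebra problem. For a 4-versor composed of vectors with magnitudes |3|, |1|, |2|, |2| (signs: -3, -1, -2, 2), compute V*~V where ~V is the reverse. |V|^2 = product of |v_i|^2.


Each vector v_i has |v_i|^2 = s_i^2
Squared scales: (-3)^2 = 9, (-1)^2 = 1, (-2)^2 = 4, 2^2 = 4
|V|^2 = 9 * 1 * 4 * 4
= 144


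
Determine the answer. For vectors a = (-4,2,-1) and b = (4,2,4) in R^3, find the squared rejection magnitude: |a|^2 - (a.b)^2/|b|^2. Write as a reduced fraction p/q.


|a|^2 = (-4)^2 + 2^2 + (-1)^2 = 21
|b|^2 = 4^2 + 2^2 + 4^2 = 36
a . b = (-4)*4 + 2*2 + (-1)*4 = -16
(a.b)^2 = (-16)^2 = 256
|rej|^2 = 21 - 256/36
= (756 - 256)/36
= 500/36
In lowest terms: 125/9


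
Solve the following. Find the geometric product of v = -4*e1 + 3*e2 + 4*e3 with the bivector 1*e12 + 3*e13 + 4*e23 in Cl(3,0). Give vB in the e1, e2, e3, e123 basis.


vB has grade-1 (vector) and grade-3 (trivector) parts: vB = (v _| B) + (v ^ B).
Vector part <vB>_1:
  e1: -v2*b12 - v3*b13 = -(3)*(1) - (4)*(3) = -15
  e2: v1*b12 - v3*b23 = (-4)*(1) - (4)*(4) = -20
  e3: v1*b13 + v2*b23 = (-4)*(3) + (3)*(4) = 0
Trivector part <vB>_3:
  e123: v1*b23 - v2*b13 + v3*b12 = (-4)*(4) - (3)*(3) + (4)*(1) = -21
vB = -15*e1 - 20*e2 + 0*e3 - 21*e123


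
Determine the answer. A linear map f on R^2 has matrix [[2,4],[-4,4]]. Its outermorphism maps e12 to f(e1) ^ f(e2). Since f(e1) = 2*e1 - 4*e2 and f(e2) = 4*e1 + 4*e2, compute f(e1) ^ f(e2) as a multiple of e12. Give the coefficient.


The outermorphism of a linear map f sends e1^e2 to f(e1)^f(e2).
f(e1) = 2*e1 - 4*e2
f(e2) = 4*e1 + 4*e2
f(e1) ^ f(e2) = (2*e1 - 4*e2) ^ (4*e1 + 4*e2)
= 2*4*e12 + (-4)*4*e21
= (8 - (-16))*e12
= 24*e12
Coefficient = 24


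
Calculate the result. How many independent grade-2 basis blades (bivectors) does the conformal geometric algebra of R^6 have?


The conformal model of R^6 uses Cl(7,1) with m = 6 + 2 = 8 generators.
Number of grade-2 blades = C(m, 2) = C(8, 2)
= 8*7/2 = 28


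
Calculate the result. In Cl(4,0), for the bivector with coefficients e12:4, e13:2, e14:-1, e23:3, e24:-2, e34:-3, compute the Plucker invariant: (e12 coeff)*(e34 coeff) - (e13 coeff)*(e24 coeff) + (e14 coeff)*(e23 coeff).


Plucker relation: af - be + cd
a*f = 4*(-3) = -12
b*e = 2*(-2) = -4
c*d = (-1)*3 = -3
af - be + cd = -12 - (-4) + (-3)
= -11


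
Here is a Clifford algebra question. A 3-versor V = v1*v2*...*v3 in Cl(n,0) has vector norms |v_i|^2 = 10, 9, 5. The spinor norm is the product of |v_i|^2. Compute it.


Spinor norm N(V) = |v1|^2 * |v2|^2 * ... * |v3|^2
= 10 * 9 * 5
Running product: 10, 90, 450
N(V) = 450


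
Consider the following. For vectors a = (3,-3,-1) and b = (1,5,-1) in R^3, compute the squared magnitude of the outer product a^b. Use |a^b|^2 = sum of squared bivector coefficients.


a wedge b = (a1*b2 - a2*b1)*e12 + (a1*b3 - a3*b1)*e13 + (a2*b3 - a3*b2)*e23
e12 coeff: 3*5 - (-3)*1 = 15 - (-3) = 18
e13 coeff: 3*(-1) - (-1)*1 = -3 - (-1) = -2
e23 coeff: (-3)*(-1) - (-1)*5 = 3 - (-5) = 8
|a wedge b|^2 = 18^2 + (-2)^2 + 8^2
= 324 + 4 + 64
= 392


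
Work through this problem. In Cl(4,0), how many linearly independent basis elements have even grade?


Even subalgebra dimension = 2^(n-1)
n = 4 + 0 = 4
2^(4 - 1) = 2^3 = 8
Verification: sum of C(4,k) for even k = 1 + 6 + 1 = 8
Result = 8


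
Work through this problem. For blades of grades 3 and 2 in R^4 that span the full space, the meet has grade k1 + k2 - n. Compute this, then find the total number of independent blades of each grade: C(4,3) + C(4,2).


Meet grade = grade(A) + grade(B) - n
= 3 + 2 - 4 = 1
C(4,3) = 4
C(4,2) = 6
dim_A + dim_B = 4 + 6 = 10


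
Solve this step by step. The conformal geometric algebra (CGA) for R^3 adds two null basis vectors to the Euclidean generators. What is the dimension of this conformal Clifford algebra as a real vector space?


The conformal model of R^3 uses Cl(4,1): the 3 Euclidean generators plus two extra orthogonal generators e+ (e+^2 = +1) and e- (e-^2 = -1), from which the null vectors e0, einf are built.
Number of generators m = 3 + 2 = 5.
dim Cl(p,q) = 2^m = 2^5 = 32


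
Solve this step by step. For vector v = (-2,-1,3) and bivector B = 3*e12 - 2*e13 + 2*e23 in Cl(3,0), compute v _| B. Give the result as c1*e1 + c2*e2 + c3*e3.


Left contraction v _| B = <vB>_1 (grade-1 part of the geometric product vB).
Using e1_|e12 = e2, e2_|e12 = -e1, e1_|e13 = e3, e3_|e13 = -e1, e2_|e23 = e3, e3_|e23 = -e2:
e1 coeff: -v2*b12 - v3*b13 = -(-1)*(3) - (3)*(-2) = 9
e2 coeff: v1*b12 - v3*b23 = (-2)*(3) - (3)*(2) = -12
e3 coeff: v1*b13 + v2*b23 = (-2)*(-2) + (-1)*(2) = 2
v _| B = 9*e1 - 12*e2 + 2*e3


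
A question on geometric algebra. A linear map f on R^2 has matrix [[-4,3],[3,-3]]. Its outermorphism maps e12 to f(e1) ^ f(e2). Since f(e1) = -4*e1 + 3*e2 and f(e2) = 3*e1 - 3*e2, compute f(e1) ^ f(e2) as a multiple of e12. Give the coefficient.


The outermorphism of a linear map f sends e1^e2 to f(e1)^f(e2).
f(e1) = -4*e1 + 3*e2
f(e2) = 3*e1 - 3*e2
f(e1) ^ f(e2) = (-4*e1 + 3*e2) ^ (3*e1 - 3*e2)
= (-4)*(-3)*e12 + 3*3*e21
= (12 - 9)*e12
= 3*e12
Coefficient = 3


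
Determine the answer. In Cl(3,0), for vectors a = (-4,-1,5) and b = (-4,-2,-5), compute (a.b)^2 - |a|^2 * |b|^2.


a . b = (-4)*(-4) + (-1)*(-2) + 5*(-5)
= 16 + 2 + (-25) = -7
|a|^2 = (-4)^2 + (-1)^2 + 5^2 = 42
|b|^2 = (-4)^2 + (-2)^2 + (-5)^2 = 45
(a.b)^2 = (-7)^2 = 49
|a|^2 * |b|^2 = 42 * 45 = 1890
Result = 49 - 1890 = -1841


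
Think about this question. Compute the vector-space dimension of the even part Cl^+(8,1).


Even subalgebra dimension = 2^(n-1)
n = 8 + 1 = 9
2^(9 - 1) = 2^8 = 256
Verification: sum of C(9,k) for even k = 1 + 36 + 126 + 84 + 9 = 256
Result = 256


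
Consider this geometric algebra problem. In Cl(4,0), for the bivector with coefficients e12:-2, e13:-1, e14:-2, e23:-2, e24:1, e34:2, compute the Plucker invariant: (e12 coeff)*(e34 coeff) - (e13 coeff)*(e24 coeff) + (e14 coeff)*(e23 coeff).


Plucker relation: af - be + cd
a*f = (-2)*2 = -4
b*e = (-1)*1 = -1
c*d = (-2)*(-2) = 4
af - be + cd = -4 - (-1) + 4
= 1


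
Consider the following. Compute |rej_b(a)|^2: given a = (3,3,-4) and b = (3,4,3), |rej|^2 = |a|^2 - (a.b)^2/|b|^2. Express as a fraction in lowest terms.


|a|^2 = 3^2 + 3^2 + (-4)^2 = 34
|b|^2 = 3^2 + 4^2 + 3^2 = 34
a . b = 3*3 + 3*4 + (-4)*3 = 9
(a.b)^2 = 9^2 = 81
|rej|^2 = 34 - 81/34
= (1156 - 81)/34
= 1075/34
In lowest terms: 1075/34


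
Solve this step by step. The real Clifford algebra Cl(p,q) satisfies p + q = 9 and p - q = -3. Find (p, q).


We need p + q = 9 and p - q = -3.
Adding: 2p = 9 + (-3) = 6, so p = 3.
Then q = 9 - 3 = 6.
(p, q) = (3, 6)


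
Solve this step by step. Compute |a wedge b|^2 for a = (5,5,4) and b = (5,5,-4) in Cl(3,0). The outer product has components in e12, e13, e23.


a wedge b = (a1*b2 - a2*b1)*e12 + (a1*b3 - a3*b1)*e13 + (a2*b3 - a3*b2)*e23
e12 coeff: 5*5 - 5*5 = 25 - 25 = 0
e13 coeff: 5*(-4) - 4*5 = -20 - 20 = -40
e23 coeff: 5*(-4) - 4*5 = -20 - 20 = -40
|a wedge b|^2 = 0^2 + (-40)^2 + (-40)^2
= 0 + 1600 + 1600
= 3200


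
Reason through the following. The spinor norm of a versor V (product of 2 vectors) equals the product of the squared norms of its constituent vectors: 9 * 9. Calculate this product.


Spinor norm N(V) = |v1|^2 * |v2|^2 * ... * |v2|^2
= 9 * 9
Running product: 9, 81
N(V) = 81


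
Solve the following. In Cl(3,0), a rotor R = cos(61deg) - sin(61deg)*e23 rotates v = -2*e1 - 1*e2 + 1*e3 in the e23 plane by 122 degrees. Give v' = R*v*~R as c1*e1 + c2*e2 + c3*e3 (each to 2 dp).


Rotor R = cos(61deg) - sin(61deg)*e23
Rotation angle theta = 2 * 61 = 122 degrees in the e23 plane (e2 -> e3).
The component perpendicular to the plane (e1) is invariant: v'_1 = v1 = -2.00
cos(122deg) = -0.5299, sin(122deg) = 0.8480
v'_2 = v2*cos(theta) - v3*sin(theta) = -1*(-0.5299) - 1*0.8480 = -0.32
v'_3 = v2*sin(theta) + v3*cos(theta) = -1*0.8480 + 1*(-0.5299) = -1.38
v' = -2.00*e1 - 0.32*e2 - 1.38*e3


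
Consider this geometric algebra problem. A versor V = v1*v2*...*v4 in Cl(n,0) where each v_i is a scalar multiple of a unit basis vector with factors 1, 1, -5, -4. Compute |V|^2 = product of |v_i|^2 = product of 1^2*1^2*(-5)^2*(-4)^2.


Each vector v_i has |v_i|^2 = s_i^2
Squared scales: 1^2 = 1, 1^2 = 1, (-5)^2 = 25, (-4)^2 = 16
|V|^2 = 1 * 1 * 25 * 16
= 400


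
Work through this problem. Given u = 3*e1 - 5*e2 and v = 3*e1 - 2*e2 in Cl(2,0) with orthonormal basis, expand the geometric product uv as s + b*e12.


Expand: (3*e1 - 5*e2)(3*e1 - 2*e2)
= 3*3*e1e1 + 3*(-2)*e1e2 + (-5)*3*e2e1 + (-5)*(-2)*e2e2
Using e1^2 = e2^2 = 1, e2e1 = -e1e2:
Scalar part s = 3*3 + (-5)*(-2) = 9 + 10 = 19
Bivector part b = 3*(-2) - (-5)*3 = -6 - (-15) = 9
uv = 19 + 9*e12


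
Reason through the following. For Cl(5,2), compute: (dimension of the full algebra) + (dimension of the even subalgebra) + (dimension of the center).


n = 5 + 2 = 7
Total dim = 2^7 = 128
Even subalgebra dim = 2^6 = 64
n is odd, so center dim = 2
Sum = 128 + 64 + 2 = 194


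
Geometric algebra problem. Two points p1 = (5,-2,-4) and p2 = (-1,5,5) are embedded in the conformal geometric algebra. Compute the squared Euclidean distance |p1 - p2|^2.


p1 - p2 = (6, -7, -9)
|p1 - p2|^2 = 6^2 + (-7)^2 + (-9)^2
= 36 + 49 + 81
= 166


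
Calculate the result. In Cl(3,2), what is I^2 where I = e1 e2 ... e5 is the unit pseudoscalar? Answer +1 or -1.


The pseudoscalar I = e1...e_n (product of all n generators) of Cl(p,q) satisfies I^2 = (-1)^(q + n(n-1)/2).
p = 3, q = 2, n = p + q = 5
n(n-1)/2 = 5 * 4 / 2 = 10
Exponent = q + n(n-1)/2 = 2 + 10 = 12
I^2 = (-1)^12 = +1


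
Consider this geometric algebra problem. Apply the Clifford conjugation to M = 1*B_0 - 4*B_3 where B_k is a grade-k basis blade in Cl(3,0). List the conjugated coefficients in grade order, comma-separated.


Clifford conjugate sign for grade k: (-1)^(k(k+1)/2)
Grade 0: (-1)^(0*1/2) = (-1)^0 = 1, coeff 1 -> 1
Grade 3: (-1)^(3*4/2) = (-1)^6 = 1, coeff -4 -> -4
Conjugated coefficients: 1, -4


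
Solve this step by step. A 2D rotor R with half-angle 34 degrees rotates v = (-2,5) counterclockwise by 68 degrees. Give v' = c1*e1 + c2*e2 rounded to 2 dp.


Rotor R = cos(34deg) - sin(34deg)*e12
Rotation angle theta = 2 * 34 = 68 degrees
v' = R*v*~R rotates v by theta.
cos(68deg) = 0.3746, sin(68deg) = 0.9272
v'_1 = -2*cos(68deg) - 5*sin(68deg)
= -2*0.3746 - 5*0.9272
= -5.39
v'_2 = -2*sin(68deg) + 5*cos(68deg)
= -2*0.9272 + 5*0.3746
= 0.02
v' = -5.39*e1 + 0.02*e2


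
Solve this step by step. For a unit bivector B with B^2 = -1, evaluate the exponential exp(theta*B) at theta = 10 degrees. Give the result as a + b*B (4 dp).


For a unit bivector B with B^2 = -1, the exponential series gives
e^(theta*B) = cos(theta) + sin(theta)*B (the GA analogue of Euler's formula).
theta = 10 degrees = 0.174533 rad
cos(10 deg) = 0.9848
sin(10 deg) = 0.1736
exp(theta*B) = 0.9848 + 0.1736*B


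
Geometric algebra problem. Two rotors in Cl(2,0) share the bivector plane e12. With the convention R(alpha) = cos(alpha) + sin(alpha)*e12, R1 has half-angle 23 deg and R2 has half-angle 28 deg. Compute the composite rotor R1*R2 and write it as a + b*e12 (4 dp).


Same-plane rotors commute and their half-angles add:
R1*R2 = cos(a1 + a2) + sin(a1 + a2)*e12.
a1 + a2 = 23 + 28 = 51 deg
cos(51 deg) = 0.6293
sin(51 deg) = 0.7771
R1*R2 = 0.6293 + 0.7771*e12


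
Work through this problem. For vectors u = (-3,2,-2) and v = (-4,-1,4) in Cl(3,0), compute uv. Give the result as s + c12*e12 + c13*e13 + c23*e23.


In Cl(3,0): e_i^2 = 1, e_ie_j = -e_je_i for i != j.
Scalar part = u . v = (-3)*(-4) + 2*(-1) + (-2)*4
= 12 + (-2) + (-8) = 2
e12 coeff = (-3)*(-1) - 2*(-4) = 3 - (-8) = 11
e13 coeff = (-3)*4 - (-2)*(-4) = -12 - 8 = -20
e23 coeff = 2*4 - (-2)*(-1) = 8 - 2 = 6
uv = 2 + 11*e12 - 20*e13 + 6*e23


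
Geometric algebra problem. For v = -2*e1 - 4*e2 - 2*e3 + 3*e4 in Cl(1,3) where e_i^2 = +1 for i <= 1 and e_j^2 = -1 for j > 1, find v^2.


v^2 = sum of c_i^2 * e_i^2
Positive signature terms (e_i^2 = +1): (-2)^2 = 4
Negative signature terms (e_j^2 = -1): (-4)^2 + (-2)^2 + 3^2 = 29
v^2 = 4 - 29 = -25


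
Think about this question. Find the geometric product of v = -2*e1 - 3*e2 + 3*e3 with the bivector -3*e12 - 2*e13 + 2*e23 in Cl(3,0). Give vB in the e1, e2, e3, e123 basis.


vB has grade-1 (vector) and grade-3 (trivector) parts: vB = (v _| B) + (v ^ B).
Vector part <vB>_1:
  e1: -v2*b12 - v3*b13 = -(-3)*(-3) - (3)*(-2) = -3
  e2: v1*b12 - v3*b23 = (-2)*(-3) - (3)*(2) = 0
  e3: v1*b13 + v2*b23 = (-2)*(-2) + (-3)*(2) = -2
Trivector part <vB>_3:
  e123: v1*b23 - v2*b13 + v3*b12 = (-2)*(2) - (-3)*(-2) + (3)*(-3) = -19
vB = -3*e1 + 0*e2 - 2*e3 - 19*e123


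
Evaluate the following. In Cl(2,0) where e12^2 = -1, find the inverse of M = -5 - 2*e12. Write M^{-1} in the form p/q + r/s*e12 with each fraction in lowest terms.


M = -5 - 2*e12, where e12^2 = -1.
Since M commutes with its reverse ~M = a - b*e12, M * ~M = a^2 - b^2*e12^2 = a^2 + b^2.
So M^{-1} = ~M / (a^2 + b^2) = (a - b*e12)/(a^2 + b^2).
a^2 + b^2 = 25 + 4 = 29
Scalar part = -5/29 = -5/29
Bivector coeff = 2/29 = 2/29
M^{-1} = -5/29 + 2/29*e12


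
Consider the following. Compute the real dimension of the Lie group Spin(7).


Spin(n) double-covers SO(n); both have Lie algebra so(n) of dimension n(n-1)/2.
n = 7
n(n-1) = 7 * 6 = 42
dim Spin(7) = 42/2 = 21


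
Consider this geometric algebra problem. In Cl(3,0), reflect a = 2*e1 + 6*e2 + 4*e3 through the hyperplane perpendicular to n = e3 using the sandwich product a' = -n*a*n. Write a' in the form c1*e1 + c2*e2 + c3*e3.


Reflection formula: a' = -n*a*n, with n = e3 (unit vector, n^2 = 1).
For reflection through hyperplane perp to e3:
The component along e3 flips sign, others stay.
a = (2, 6, 4)
a' = (2, 6, -4)
a' = 2*e1 + 6*e2 - 4*e3


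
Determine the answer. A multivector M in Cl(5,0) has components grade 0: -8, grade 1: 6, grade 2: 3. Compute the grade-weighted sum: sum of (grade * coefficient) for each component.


Grade-weighted sum = sum of grade_k * coefficient_k
0*(-8) = 0
1*6 = 6
2*3 = 6
Total = 0 + 6 + 6 = 12


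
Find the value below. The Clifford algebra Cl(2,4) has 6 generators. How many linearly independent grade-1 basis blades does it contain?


Number of grade-k basis blades in Cl(p,q) with n = p + q is C(n, k).
n = 2 + 4 = 6
C(6, 1) = 6! / (1! * 5!)
= 720 / (1 * 120)
= 6


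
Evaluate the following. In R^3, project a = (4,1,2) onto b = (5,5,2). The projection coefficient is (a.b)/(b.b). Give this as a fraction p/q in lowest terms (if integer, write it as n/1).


Projection coefficient = (a . b) / (b . b)
a . b = 4*5 + 1*5 + 2*2
= 20 + 5 + 4 = 29
b . b = 5^2 + 5^2 + 2^2
= 25 + 25 + 4 = 54
Coefficient = 29/54
In lowest terms: 29/54


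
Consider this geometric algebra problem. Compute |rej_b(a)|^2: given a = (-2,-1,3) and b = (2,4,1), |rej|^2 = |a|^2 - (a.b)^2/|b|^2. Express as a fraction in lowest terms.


|a|^2 = (-2)^2 + (-1)^2 + 3^2 = 14
|b|^2 = 2^2 + 4^2 + 1^2 = 21
a . b = (-2)*2 + (-1)*4 + 3*1 = -5
(a.b)^2 = (-5)^2 = 25
|rej|^2 = 14 - 25/21
= (294 - 25)/21
= 269/21
In lowest terms: 269/21


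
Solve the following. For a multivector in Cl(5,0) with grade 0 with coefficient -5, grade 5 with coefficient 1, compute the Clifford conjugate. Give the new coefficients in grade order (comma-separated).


Clifford conjugate sign for grade k: (-1)^(k(k+1)/2)
Grade 0: (-1)^(0*1/2) = (-1)^0 = 1, coeff -5 -> -5
Grade 5: (-1)^(5*6/2) = (-1)^15 = -1, coeff 1 -> -1
Conjugated coefficients: -5, -1


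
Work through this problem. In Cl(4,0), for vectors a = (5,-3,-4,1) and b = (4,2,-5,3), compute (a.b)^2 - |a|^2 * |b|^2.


a . b = 5*4 + (-3)*2 + (-4)*(-5) + 1*3
= 20 + (-6) + 20 + 3 = 37
|a|^2 = 5^2 + (-3)^2 + (-4)^2 + 1^2 = 51
|b|^2 = 4^2 + 2^2 + (-5)^2 + 3^2 = 54
(a.b)^2 = 37^2 = 1369
|a|^2 * |b|^2 = 51 * 54 = 2754
Result = 1369 - 2754 = -1385


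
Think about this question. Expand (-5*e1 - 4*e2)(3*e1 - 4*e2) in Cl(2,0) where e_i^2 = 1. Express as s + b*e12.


Expand: (-5*e1 - 4*e2)(3*e1 - 4*e2)
= (-5)*3*e1e1 + (-5)*(-4)*e1e2 + (-4)*3*e2e1 + (-4)*(-4)*e2e2
Using e1^2 = e2^2 = 1, e2e1 = -e1e2:
Scalar part s = (-5)*3 + (-4)*(-4) = -15 + 16 = 1
Bivector part b = (-5)*(-4) - (-4)*3 = 20 - (-12) = 32
uv = 1 + 32*e12


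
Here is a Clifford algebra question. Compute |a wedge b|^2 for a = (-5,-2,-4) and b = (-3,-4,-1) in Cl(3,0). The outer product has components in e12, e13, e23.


a wedge b = (a1*b2 - a2*b1)*e12 + (a1*b3 - a3*b1)*e13 + (a2*b3 - a3*b2)*e23
e12 coeff: (-5)*(-4) - (-2)*(-3) = 20 - 6 = 14
e13 coeff: (-5)*(-1) - (-4)*(-3) = 5 - 12 = -7
e23 coeff: (-2)*(-1) - (-4)*(-4) = 2 - 16 = -14
|a wedge b|^2 = 14^2 + (-7)^2 + (-14)^2
= 196 + 49 + 196
= 441


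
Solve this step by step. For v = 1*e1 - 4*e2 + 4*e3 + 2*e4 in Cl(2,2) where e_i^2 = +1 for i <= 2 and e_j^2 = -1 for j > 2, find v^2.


v^2 = sum of c_i^2 * e_i^2
Positive signature terms (e_i^2 = +1): 1^2 + (-4)^2 = 17
Negative signature terms (e_j^2 = -1): 4^2 + 2^2 = 20
v^2 = 17 - 20 = -3


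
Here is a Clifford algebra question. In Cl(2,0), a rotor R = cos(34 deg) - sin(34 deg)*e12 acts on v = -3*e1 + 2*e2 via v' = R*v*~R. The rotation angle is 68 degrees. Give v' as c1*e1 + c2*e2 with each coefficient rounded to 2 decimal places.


Rotor R = cos(34deg) - sin(34deg)*e12
Rotation angle theta = 2 * 34 = 68 degrees
v' = R*v*~R rotates v by theta.
cos(68deg) = 0.3746, sin(68deg) = 0.9272
v'_1 = -3*cos(68deg) - 2*sin(68deg)
= -3*0.3746 - 2*0.9272
= -2.98
v'_2 = -3*sin(68deg) + 2*cos(68deg)
= -3*0.9272 + 2*0.3746
= -2.03
v' = -2.98*e1 - 2.03*e2


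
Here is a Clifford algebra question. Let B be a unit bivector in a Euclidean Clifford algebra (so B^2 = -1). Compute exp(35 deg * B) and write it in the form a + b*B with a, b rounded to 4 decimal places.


For a unit bivector B with B^2 = -1, the exponential series gives
e^(theta*B) = cos(theta) + sin(theta)*B (the GA analogue of Euler's formula).
theta = 35 degrees = 0.610865 rad
cos(35 deg) = 0.8192
sin(35 deg) = 0.5736
exp(theta*B) = 0.8192 + 0.5736*B


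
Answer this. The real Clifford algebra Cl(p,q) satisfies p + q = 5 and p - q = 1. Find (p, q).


We need p + q = 5 and p - q = 1.
Adding: 2p = 5 + 1 = 6, so p = 3.
Then q = 5 - 3 = 2.
(p, q) = (3, 2)


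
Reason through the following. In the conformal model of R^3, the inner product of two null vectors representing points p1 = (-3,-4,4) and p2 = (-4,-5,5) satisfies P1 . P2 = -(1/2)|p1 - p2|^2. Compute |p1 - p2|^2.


p1 - p2 = (1, 1, -1)
|p1 - p2|^2 = 1^2 + 1^2 + (-1)^2
= 1 + 1 + 1
= 3


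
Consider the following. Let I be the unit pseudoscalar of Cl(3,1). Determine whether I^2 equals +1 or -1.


The pseudoscalar I = e1...e_n (product of all n generators) of Cl(p,q) satisfies I^2 = (-1)^(q + n(n-1)/2).
p = 3, q = 1, n = p + q = 4
n(n-1)/2 = 4 * 3 / 2 = 6
Exponent = q + n(n-1)/2 = 1 + 6 = 7
I^2 = (-1)^7 = -1


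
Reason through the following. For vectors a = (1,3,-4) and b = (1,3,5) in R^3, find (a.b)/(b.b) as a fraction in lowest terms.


Projection coefficient = (a . b) / (b . b)
a . b = 1*1 + 3*3 + (-4)*5
= 1 + 9 + (-20) = -10
b . b = 1^2 + 3^2 + 5^2
= 1 + 9 + 25 = 35
Coefficient = -10/35
In lowest terms: -2/7


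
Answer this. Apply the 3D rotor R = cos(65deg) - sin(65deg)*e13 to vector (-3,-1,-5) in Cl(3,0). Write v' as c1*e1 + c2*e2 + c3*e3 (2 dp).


Rotor R = cos(65deg) - sin(65deg)*e13
Rotation angle theta = 2 * 65 = 130 degrees in the e13 plane (e1 -> e3).
The component perpendicular to the plane (e2) is invariant: v'_2 = v2 = -1.00
cos(130deg) = -0.6428, sin(130deg) = 0.7660
v'_1 = v1*cos(theta) - v3*sin(theta) = -3*(-0.6428) - (-5)*0.7660 = 5.76
v'_3 = v1*sin(theta) + v3*cos(theta) = -3*0.7660 + (-5)*(-0.6428) = 0.92
v' = 5.76*e1 - 1.00*e2 + 0.92*e3


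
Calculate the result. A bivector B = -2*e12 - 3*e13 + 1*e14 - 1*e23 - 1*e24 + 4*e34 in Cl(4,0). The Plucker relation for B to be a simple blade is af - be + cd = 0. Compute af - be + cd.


Plucker relation: af - be + cd
a*f = (-2)*4 = -8
b*e = (-3)*(-1) = 3
c*d = 1*(-1) = -1
af - be + cd = -8 - 3 + (-1)
= -12


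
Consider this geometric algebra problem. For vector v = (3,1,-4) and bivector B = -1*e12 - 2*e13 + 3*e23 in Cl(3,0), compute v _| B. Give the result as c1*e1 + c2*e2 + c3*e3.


Left contraction v _| B = <vB>_1 (grade-1 part of the geometric product vB).
Using e1_|e12 = e2, e2_|e12 = -e1, e1_|e13 = e3, e3_|e13 = -e1, e2_|e23 = e3, e3_|e23 = -e2:
e1 coeff: -v2*b12 - v3*b13 = -(1)*(-1) - (-4)*(-2) = -7
e2 coeff: v1*b12 - v3*b23 = (3)*(-1) - (-4)*(3) = 9
e3 coeff: v1*b13 + v2*b23 = (3)*(-2) + (1)*(3) = -3
v _| B = -7*e1 + 9*e2 - 3*e3


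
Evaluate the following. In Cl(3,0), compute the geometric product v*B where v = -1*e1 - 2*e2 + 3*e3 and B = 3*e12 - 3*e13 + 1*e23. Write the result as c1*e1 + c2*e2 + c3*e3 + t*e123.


vB has grade-1 (vector) and grade-3 (trivector) parts: vB = (v _| B) + (v ^ B).
Vector part <vB>_1:
  e1: -v2*b12 - v3*b13 = -(-2)*(3) - (3)*(-3) = 15
  e2: v1*b12 - v3*b23 = (-1)*(3) - (3)*(1) = -6
  e3: v1*b13 + v2*b23 = (-1)*(-3) + (-2)*(1) = 1
Trivector part <vB>_3:
  e123: v1*b23 - v2*b13 + v3*b12 = (-1)*(1) - (-2)*(-3) + (3)*(3) = 2
vB = 15*e1 - 6*e2 + 1*e3 + 2*e123


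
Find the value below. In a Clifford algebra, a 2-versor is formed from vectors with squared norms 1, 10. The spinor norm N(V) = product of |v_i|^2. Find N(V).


Spinor norm N(V) = |v1|^2 * |v2|^2 * ... * |v2|^2
= 1 * 10
Running product: 1, 10
N(V) = 10


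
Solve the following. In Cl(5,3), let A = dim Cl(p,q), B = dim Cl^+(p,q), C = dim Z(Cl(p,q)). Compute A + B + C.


n = 5 + 3 = 8
Total dim = 2^8 = 256
Even subalgebra dim = 2^7 = 128
n is even, so center dim = 1
Sum = 256 + 128 + 1 = 385


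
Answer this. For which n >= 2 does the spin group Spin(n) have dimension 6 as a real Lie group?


dim Spin(n) = dim so(n) = n(n-1)/2.
Solve n(n-1)/2 = 6, i.e. n^2 - n - 12 = 0.
Discriminant = 1 + 8*6 = 49
n = (1 + sqrt(49))/2 = (1 + 7)/2 = 4


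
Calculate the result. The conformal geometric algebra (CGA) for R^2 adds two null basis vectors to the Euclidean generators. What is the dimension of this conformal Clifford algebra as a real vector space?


The conformal model of R^2 uses Cl(3,1): the 2 Euclidean generators plus two extra orthogonal generators e+ (e+^2 = +1) and e- (e-^2 = -1), from which the null vectors e0, einf are built.
Number of generators m = 2 + 2 = 4.
dim Cl(p,q) = 2^m = 2^4 = 16


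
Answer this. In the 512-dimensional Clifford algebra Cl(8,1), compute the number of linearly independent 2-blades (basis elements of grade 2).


Number of grade-k basis blades in Cl(p,q) with n = p + q is C(n, k).
n = 8 + 1 = 9
C(9, 2) = 9! / (2! * 7!)
= 362880 / (2 * 5040)
= 36


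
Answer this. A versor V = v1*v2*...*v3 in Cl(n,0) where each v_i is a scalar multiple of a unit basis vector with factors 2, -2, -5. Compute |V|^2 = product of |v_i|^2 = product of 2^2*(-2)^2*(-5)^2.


Each vector v_i has |v_i|^2 = s_i^2
Squared scales: 2^2 = 4, (-2)^2 = 4, (-5)^2 = 25
|V|^2 = 4 * 4 * 25
= 400


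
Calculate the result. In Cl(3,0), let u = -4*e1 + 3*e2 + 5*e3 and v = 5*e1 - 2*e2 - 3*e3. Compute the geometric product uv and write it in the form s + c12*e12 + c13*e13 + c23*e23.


In Cl(3,0): e_i^2 = 1, e_ie_j = -e_je_i for i != j.
Scalar part = u . v = (-4)*5 + 3*(-2) + 5*(-3)
= -20 + (-6) + (-15) = -41
e12 coeff = (-4)*(-2) - 3*5 = 8 - 15 = -7
e13 coeff = (-4)*(-3) - 5*5 = 12 - 25 = -13
e23 coeff = 3*(-3) - 5*(-2) = -9 - (-10) = 1
uv = -41 - 7*e12 - 13*e13 + 1*e23


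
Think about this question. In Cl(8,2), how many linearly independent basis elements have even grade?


Even subalgebra dimension = 2^(n-1)
n = 8 + 2 = 10
2^(10 - 1) = 2^9 = 512
Verification: sum of C(10,k) for even k = 1 + 45 + 210 + 210 + 45 + 1 = 512
Result = 512


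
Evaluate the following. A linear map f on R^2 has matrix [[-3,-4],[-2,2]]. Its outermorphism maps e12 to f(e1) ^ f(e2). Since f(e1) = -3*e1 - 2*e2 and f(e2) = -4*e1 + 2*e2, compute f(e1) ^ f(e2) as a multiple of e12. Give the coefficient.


The outermorphism of a linear map f sends e1^e2 to f(e1)^f(e2).
f(e1) = -3*e1 - 2*e2
f(e2) = -4*e1 + 2*e2
f(e1) ^ f(e2) = (-3*e1 - 2*e2) ^ (-4*e1 + 2*e2)
= (-3)*2*e12 + (-2)*(-4)*e21
= (-6 - 8)*e12
= -14*e12
Coefficient = -14


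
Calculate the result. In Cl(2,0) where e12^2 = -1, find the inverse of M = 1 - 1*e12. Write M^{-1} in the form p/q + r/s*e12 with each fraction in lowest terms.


M = 1 - 1*e12, where e12^2 = -1.
Since M commutes with its reverse ~M = a - b*e12, M * ~M = a^2 - b^2*e12^2 = a^2 + b^2.
So M^{-1} = ~M / (a^2 + b^2) = (a - b*e12)/(a^2 + b^2).
a^2 + b^2 = 1 + 1 = 2
Scalar part = 1/2 = 1/2
Bivector coeff = 1/2 = 1/2
M^{-1} = 1/2 + 1/2*e12


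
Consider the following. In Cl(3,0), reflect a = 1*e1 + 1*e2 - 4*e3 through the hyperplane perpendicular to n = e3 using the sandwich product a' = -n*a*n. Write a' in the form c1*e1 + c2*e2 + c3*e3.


Reflection formula: a' = -n*a*n, with n = e3 (unit vector, n^2 = 1).
For reflection through hyperplane perp to e3:
The component along e3 flips sign, others stay.
a = (1, 1, -4)
a' = (1, 1, 4)
a' = 1*e1 + 1*e2 + 4*e3


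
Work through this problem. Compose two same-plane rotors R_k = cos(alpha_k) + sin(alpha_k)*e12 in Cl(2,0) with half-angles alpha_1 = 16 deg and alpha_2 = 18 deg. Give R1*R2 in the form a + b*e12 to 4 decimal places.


Same-plane rotors commute and their half-angles add:
R1*R2 = cos(a1 + a2) + sin(a1 + a2)*e12.
a1 + a2 = 16 + 18 = 34 deg
cos(34 deg) = 0.8290
sin(34 deg) = 0.5592
R1*R2 = 0.8290 + 0.5592*e12


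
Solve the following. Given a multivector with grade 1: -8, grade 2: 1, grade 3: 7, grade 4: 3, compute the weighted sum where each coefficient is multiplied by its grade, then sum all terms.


Grade-weighted sum = sum of grade_k * coefficient_k
1*(-8) = -8
2*1 = 2
3*7 = 21
4*3 = 12
Total = -8 + 2 + 21 + 12 = 27


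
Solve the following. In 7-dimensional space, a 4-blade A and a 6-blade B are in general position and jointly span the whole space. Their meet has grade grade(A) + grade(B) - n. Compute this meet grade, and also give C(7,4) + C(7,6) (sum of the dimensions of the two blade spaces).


Meet grade = grade(A) + grade(B) - n
= 4 + 6 - 7 = 3
C(7,4) = 35
C(7,6) = 7
dim_A + dim_B = 35 + 7 = 42


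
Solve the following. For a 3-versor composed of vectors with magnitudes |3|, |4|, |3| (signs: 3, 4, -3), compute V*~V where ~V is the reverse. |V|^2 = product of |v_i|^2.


Each vector v_i has |v_i|^2 = s_i^2
Squared scales: 3^2 = 9, 4^2 = 16, (-3)^2 = 9
|V|^2 = 9 * 16 * 9
= 1296


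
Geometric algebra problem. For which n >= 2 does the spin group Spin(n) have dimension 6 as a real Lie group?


dim Spin(n) = dim so(n) = n(n-1)/2.
Solve n(n-1)/2 = 6, i.e. n^2 - n - 12 = 0.
Discriminant = 1 + 8*6 = 49
n = (1 + sqrt(49))/2 = (1 + 7)/2 = 4


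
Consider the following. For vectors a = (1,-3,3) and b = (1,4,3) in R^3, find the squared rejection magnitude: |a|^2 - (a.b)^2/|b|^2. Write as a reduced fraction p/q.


|a|^2 = 1^2 + (-3)^2 + 3^2 = 19
|b|^2 = 1^2 + 4^2 + 3^2 = 26
a . b = 1*1 + (-3)*4 + 3*3 = -2
(a.b)^2 = (-2)^2 = 4
|rej|^2 = 19 - 4/26
= (494 - 4)/26
= 490/26
In lowest terms: 245/13


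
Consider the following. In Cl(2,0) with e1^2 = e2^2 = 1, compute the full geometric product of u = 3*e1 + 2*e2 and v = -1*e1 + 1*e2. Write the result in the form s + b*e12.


Expand: (3*e1 + 2*e2)(-1*e1 + 1*e2)
= 3*(-1)*e1e1 + 3*1*e1e2 + 2*(-1)*e2e1 + 2*1*e2e2
Using e1^2 = e2^2 = 1, e2e1 = -e1e2:
Scalar part s = 3*(-1) + 2*1 = -3 + 2 = -1
Bivector part b = 3*1 - 2*(-1) = 3 - (-2) = 5
uv = -1 + 5*e12


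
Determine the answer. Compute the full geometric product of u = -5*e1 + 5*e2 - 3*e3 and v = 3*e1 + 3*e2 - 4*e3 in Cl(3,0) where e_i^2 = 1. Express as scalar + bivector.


In Cl(3,0): e_i^2 = 1, e_ie_j = -e_je_i for i != j.
Scalar part = u . v = (-5)*3 + 5*3 + (-3)*(-4)
= -15 + 15 + 12 = 12
e12 coeff = (-5)*3 - 5*3 = -15 - 15 = -30
e13 coeff = (-5)*(-4) - (-3)*3 = 20 - (-9) = 29
e23 coeff = 5*(-4) - (-3)*3 = -20 - (-9) = -11
uv = 12 - 30*e12 + 29*e13 - 11*e23


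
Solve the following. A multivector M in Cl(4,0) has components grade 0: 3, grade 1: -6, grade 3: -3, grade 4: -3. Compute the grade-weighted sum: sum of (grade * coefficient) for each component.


Grade-weighted sum = sum of grade_k * coefficient_k
0*3 = 0
1*(-6) = -6
3*(-3) = -9
4*(-3) = -12
Total = 0 + (-6) + (-9) + (-12) = -27


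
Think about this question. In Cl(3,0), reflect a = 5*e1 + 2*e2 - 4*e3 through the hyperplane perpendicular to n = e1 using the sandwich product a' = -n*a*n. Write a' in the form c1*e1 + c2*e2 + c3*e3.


Reflection formula: a' = -n*a*n, with n = e1 (unit vector, n^2 = 1).
For reflection through hyperplane perp to e1:
The component along e1 flips sign, others stay.
a = (5, 2, -4)
a' = (-5, 2, -4)
a' = -5*e1 + 2*e2 - 4*e3


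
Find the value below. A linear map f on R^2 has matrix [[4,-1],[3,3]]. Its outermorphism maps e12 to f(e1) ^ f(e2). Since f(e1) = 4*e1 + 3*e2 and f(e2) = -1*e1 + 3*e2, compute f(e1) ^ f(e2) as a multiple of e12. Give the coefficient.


The outermorphism of a linear map f sends e1^e2 to f(e1)^f(e2).
f(e1) = 4*e1 + 3*e2
f(e2) = -1*e1 + 3*e2
f(e1) ^ f(e2) = (4*e1 + 3*e2) ^ (-1*e1 + 3*e2)
= 4*3*e12 + 3*(-1)*e21
= (12 - (-3))*e12
= 15*e12
Coefficient = 15


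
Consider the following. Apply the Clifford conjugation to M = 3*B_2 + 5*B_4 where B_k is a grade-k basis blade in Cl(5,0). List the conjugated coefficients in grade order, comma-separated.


Clifford conjugate sign for grade k: (-1)^(k(k+1)/2)
Grade 2: (-1)^(2*3/2) = (-1)^3 = -1, coeff 3 -> -3
Grade 4: (-1)^(4*5/2) = (-1)^10 = 1, coeff 5 -> 5
Conjugated coefficients: -3, 5


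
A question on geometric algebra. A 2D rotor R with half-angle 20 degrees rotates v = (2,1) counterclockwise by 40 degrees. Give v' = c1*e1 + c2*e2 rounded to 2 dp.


Rotor R = cos(20deg) - sin(20deg)*e12
Rotation angle theta = 2 * 20 = 40 degrees
v' = R*v*~R rotates v by theta.
cos(40deg) = 0.7660, sin(40deg) = 0.6428
v'_1 = 2*cos(40deg) - 1*sin(40deg)
= 2*0.7660 - 1*0.6428
= 0.89
v'_2 = 2*sin(40deg) + 1*cos(40deg)
= 2*0.6428 + 1*0.7660
= 2.05
v' = 0.89*e1 + 2.05*e2


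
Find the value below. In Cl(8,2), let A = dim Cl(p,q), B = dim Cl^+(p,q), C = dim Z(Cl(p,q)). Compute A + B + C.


n = 8 + 2 = 10
Total dim = 2^10 = 1024
Even subalgebra dim = 2^9 = 512
n is even, so center dim = 1
Sum = 1024 + 512 + 1 = 1537


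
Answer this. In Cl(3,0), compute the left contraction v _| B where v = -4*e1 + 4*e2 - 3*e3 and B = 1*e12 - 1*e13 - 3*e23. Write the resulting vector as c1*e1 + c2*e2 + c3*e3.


Left contraction v _| B = <vB>_1 (grade-1 part of the geometric product vB).
Using e1_|e12 = e2, e2_|e12 = -e1, e1_|e13 = e3, e3_|e13 = -e1, e2_|e23 = e3, e3_|e23 = -e2:
e1 coeff: -v2*b12 - v3*b13 = -(4)*(1) - (-3)*(-1) = -7
e2 coeff: v1*b12 - v3*b23 = (-4)*(1) - (-3)*(-3) = -13
e3 coeff: v1*b13 + v2*b23 = (-4)*(-1) + (4)*(-3) = -8
v _| B = -7*e1 - 13*e2 - 8*e3


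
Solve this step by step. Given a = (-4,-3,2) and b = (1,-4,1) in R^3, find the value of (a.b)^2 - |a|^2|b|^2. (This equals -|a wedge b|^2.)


a . b = (-4)*1 + (-3)*(-4) + 2*1
= -4 + 12 + 2 = 10
|a|^2 = (-4)^2 + (-3)^2 + 2^2 = 29
|b|^2 = 1^2 + (-4)^2 + 1^2 = 18
(a.b)^2 = 10^2 = 100
|a|^2 * |b|^2 = 29 * 18 = 522
Result = 100 - 522 = -422


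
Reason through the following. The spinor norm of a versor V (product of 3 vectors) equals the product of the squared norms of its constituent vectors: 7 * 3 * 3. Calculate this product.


Spinor norm N(V) = |v1|^2 * |v2|^2 * ... * |v3|^2
= 7 * 3 * 3
Running product: 7, 21, 63
N(V) = 63


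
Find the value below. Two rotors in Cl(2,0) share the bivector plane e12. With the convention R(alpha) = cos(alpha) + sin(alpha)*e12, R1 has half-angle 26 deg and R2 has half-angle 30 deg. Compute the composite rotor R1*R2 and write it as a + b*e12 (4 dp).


Same-plane rotors commute and their half-angles add:
R1*R2 = cos(a1 + a2) + sin(a1 + a2)*e12.
a1 + a2 = 26 + 30 = 56 deg
cos(56 deg) = 0.5592
sin(56 deg) = 0.8290
R1*R2 = 0.5592 + 0.8290*e12


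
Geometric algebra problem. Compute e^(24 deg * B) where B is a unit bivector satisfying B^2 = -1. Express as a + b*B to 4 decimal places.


For a unit bivector B with B^2 = -1, the exponential series gives
e^(theta*B) = cos(theta) + sin(theta)*B (the GA analogue of Euler's formula).
theta = 24 degrees = 0.418879 rad
cos(24 deg) = 0.9135
sin(24 deg) = 0.4067
exp(theta*B) = 0.9135 + 0.4067*B


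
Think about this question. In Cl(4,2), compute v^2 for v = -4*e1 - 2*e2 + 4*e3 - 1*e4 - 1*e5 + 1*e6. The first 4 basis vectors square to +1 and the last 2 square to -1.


v^2 = sum of c_i^2 * e_i^2
Positive signature terms (e_i^2 = +1): (-4)^2 + (-2)^2 + 4^2 + (-1)^2 = 37
Negative signature terms (e_j^2 = -1): (-1)^2 + 1^2 = 2
v^2 = 37 - 2 = 35


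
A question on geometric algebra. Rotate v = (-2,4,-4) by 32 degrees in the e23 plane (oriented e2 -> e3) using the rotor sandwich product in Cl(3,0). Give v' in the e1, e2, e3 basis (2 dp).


Rotor R = cos(16deg) - sin(16deg)*e23
Rotation angle theta = 2 * 16 = 32 degrees in the e23 plane (e2 -> e3).
The component perpendicular to the plane (e1) is invariant: v'_1 = v1 = -2.00
cos(32deg) = 0.8480, sin(32deg) = 0.5299
v'_2 = v2*cos(theta) - v3*sin(theta) = 4*0.8480 - (-4)*0.5299 = 5.51
v'_3 = v2*sin(theta) + v3*cos(theta) = 4*0.5299 + (-4)*0.8480 = -1.27
v' = -2.00*e1 + 5.51*e2 - 1.27*e3


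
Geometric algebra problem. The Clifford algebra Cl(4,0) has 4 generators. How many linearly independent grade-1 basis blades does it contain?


Number of grade-k basis blades in Cl(p,q) with n = p + q is C(n, k).
n = 4 + 0 = 4
C(4, 1) = 4! / (1! * 3!)
= 24 / (1 * 6)
= 4


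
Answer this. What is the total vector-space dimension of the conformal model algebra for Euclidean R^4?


The conformal model of R^4 uses Cl(5,1): the 4 Euclidean generators plus two extra orthogonal generators e+ (e+^2 = +1) and e- (e-^2 = -1), from which the null vectors e0, einf are built.
Number of generators m = 4 + 2 = 6.
dim Cl(p,q) = 2^m = 2^6 = 64


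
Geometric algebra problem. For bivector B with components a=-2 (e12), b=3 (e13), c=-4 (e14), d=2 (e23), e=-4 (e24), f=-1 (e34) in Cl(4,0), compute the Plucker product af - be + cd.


Plucker relation: af - be + cd
a*f = (-2)*(-1) = 2
b*e = 3*(-4) = -12
c*d = (-4)*2 = -8
af - be + cd = 2 - (-12) + (-8)
= 6


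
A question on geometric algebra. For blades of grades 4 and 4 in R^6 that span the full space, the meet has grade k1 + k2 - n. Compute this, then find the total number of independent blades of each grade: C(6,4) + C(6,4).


Meet grade = grade(A) + grade(B) - n
= 4 + 4 - 6 = 2
C(6,4) = 15
C(6,4) = 15
dim_A + dim_B = 15 + 15 = 30


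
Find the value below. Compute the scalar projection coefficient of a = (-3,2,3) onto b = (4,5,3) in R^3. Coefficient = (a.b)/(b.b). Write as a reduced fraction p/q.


Projection coefficient = (a . b) / (b . b)
a . b = (-3)*4 + 2*5 + 3*3
= -12 + 10 + 9 = 7
b . b = 4^2 + 5^2 + 3^2
= 16 + 25 + 9 = 50
Coefficient = 7/50
In lowest terms: 7/50


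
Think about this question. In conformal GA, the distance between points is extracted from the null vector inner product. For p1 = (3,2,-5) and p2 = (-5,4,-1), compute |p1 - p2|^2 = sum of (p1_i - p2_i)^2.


p1 - p2 = (8, -2, -4)
|p1 - p2|^2 = 8^2 + (-2)^2 + (-4)^2
= 64 + 4 + 16
= 84


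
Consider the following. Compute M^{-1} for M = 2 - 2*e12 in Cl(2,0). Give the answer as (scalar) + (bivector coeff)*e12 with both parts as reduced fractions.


M = 2 - 2*e12, where e12^2 = -1.
Since M commutes with its reverse ~M = a - b*e12, M * ~M = a^2 - b^2*e12^2 = a^2 + b^2.
So M^{-1} = ~M / (a^2 + b^2) = (a - b*e12)/(a^2 + b^2).
a^2 + b^2 = 4 + 4 = 8
Scalar part = 2/8 = 1/4
Bivector coeff = 2/8 = 1/4
M^{-1} = 1/4 + 1/4*e12


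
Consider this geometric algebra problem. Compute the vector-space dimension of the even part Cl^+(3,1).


Even subalgebra dimension = 2^(n-1)
n = 3 + 1 = 4
2^(4 - 1) = 2^3 = 8
Verification: sum of C(4,k) for even k = 1 + 6 + 1 = 8
Result = 8
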